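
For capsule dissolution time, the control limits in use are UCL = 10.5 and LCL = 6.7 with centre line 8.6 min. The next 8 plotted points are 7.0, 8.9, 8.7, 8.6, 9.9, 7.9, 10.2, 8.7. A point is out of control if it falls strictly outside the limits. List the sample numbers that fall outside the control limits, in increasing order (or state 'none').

none

All 8 points lie within [6.7, 10.5].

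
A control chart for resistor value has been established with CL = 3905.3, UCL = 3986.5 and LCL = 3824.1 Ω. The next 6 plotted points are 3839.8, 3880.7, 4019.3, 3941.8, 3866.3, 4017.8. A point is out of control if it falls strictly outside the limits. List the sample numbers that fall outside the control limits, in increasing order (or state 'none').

3, 6

Compare each point to [3824.1, 3986.5]: sample 3 = 4019.3 > UCL; sample 6 = 4017.8 > UCL.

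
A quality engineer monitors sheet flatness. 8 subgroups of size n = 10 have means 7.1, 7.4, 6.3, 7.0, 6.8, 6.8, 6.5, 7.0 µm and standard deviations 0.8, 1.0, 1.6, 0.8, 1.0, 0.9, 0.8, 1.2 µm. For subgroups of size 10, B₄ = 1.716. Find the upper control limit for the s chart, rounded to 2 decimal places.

1.74

s̄ = (0.8 + 1.0 + 1.6 + 0.8 + 1.0 + 0.9 + 0.8 + 1.2) / 8 = 1.0125
UCL_s = B₄·s̄ = 1.716 × 1.0125 = 1.7374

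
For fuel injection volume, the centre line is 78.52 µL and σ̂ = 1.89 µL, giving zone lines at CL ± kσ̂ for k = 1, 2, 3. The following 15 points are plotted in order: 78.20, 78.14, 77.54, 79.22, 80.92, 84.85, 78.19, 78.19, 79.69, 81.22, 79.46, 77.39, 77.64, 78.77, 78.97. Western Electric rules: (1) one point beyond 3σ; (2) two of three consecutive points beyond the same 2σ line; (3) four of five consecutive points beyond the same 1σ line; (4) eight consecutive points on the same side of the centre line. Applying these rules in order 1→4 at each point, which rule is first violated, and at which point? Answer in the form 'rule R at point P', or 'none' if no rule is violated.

Zone of each point (C = within 1σ̂, B = 1σ̂–2σ̂, A = 2σ̂–3σ̂, * = beyond 3σ̂; sign = side of CL): 1:-C, 2:-C, 3:-C, 4:+C, 5:+B, 6:+*, 7:-C, 8:-C, 9:+C, 10:+B, 11:+C, 12:-C, 13:-C, 14:+C, 15:+C
Rule 1 (one point beyond the 3σ limits) is satisfied at point 6.

rule 1 at point 6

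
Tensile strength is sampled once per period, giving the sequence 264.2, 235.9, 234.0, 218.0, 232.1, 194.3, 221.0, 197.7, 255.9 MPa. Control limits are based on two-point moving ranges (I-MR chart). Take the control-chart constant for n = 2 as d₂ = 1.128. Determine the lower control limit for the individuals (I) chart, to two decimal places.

X̄ = (264.2 + 235.9 + 234.0 + 218.0 + 232.1 + 194.3 + 221.0 + 197.7 + 255.9) / 9 = 228.1222
Moving ranges: 28.3, 1.9, 16.0, 14.1, 37.8, 26.7, 23.3, 58.2; M̄R̄ = 206.3000 / 8 = 25.7875
LCL = X̄ − 3·M̄R̄/d₂ = 228.1222 − 3 × 25.7875 / 1.128 = 159.5384

159.54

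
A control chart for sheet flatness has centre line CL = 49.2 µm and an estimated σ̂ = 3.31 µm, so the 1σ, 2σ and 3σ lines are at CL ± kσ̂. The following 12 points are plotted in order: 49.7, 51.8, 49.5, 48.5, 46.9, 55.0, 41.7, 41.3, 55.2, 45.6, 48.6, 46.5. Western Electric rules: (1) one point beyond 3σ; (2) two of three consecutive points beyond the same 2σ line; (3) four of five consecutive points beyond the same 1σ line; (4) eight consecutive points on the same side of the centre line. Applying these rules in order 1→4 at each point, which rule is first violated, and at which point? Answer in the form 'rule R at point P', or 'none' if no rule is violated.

rule 2 at point 8

Zone of each point (C = within 1σ̂, B = 1σ̂–2σ̂, A = 2σ̂–3σ̂, * = beyond 3σ̂; sign = side of CL): 1:+C, 2:+C, 3:+C, 4:-C, 5:-C, 6:+B, 7:-A, 8:-A, 9:+B, 10:-B, 11:-C, 12:-C
Rule 2 (two of three consecutive points beyond the same 2σ limit) is satisfied at point 8.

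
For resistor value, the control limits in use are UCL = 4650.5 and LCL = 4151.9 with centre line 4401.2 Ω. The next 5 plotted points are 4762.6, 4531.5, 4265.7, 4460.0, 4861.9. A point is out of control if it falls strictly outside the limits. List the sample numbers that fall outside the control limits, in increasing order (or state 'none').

Compare each point to [4151.9, 4650.5]: sample 1 = 4762.6 > UCL; sample 5 = 4861.9 > UCL.

1, 5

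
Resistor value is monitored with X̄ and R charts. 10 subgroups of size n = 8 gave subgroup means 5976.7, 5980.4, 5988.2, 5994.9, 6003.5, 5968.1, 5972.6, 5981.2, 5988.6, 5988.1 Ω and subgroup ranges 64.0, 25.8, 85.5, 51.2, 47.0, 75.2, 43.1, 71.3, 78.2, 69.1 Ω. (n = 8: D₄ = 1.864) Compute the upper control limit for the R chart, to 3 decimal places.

113.779

R̄ = (64.0 + 25.8 + 85.5 + 51.2 + 47.0 + 75.2 + 43.1 + 71.3 + 78.2 + 69.1) / 10 = 610.4000 / 10 = 61.0400
UCL_R = D₄·R̄ = 1.864 × 61.0400 = 113.7786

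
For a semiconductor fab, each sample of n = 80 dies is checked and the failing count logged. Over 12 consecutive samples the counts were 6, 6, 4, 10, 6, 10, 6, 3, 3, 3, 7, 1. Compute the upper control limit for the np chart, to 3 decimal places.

12.158

p̄ = Σdᵢ / (k·n) = 65 / (12 × 80) = 0.06771
UCL = np̄ + 3·√(np̄(1−p̄)) = 5.4167 + 3 × √(5.4167×0.93229) = 5.4167 + 3 × 2.2472 = 12.1583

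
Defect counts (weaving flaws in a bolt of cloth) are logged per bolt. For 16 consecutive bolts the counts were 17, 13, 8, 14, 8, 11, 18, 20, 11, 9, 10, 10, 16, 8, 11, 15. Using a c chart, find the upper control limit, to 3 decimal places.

c̄ = (17 + 13 + 8 + 14 + 8 + 11 + 18 + 20 + 11 + 9 + 10 + 10 + 16 + 8 + 11 + 15) / 16 = 199 / 16 = 12.4375
UCL = c̄ + 3√c̄ = 12.4375 + 3 × √12.4375 = 12.4375 + 3 × 3.5267 = 23.0176

23.018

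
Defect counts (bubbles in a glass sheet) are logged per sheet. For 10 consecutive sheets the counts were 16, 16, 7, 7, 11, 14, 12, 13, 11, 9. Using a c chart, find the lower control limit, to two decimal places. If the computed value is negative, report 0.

1.38

c̄ = (16 + 16 + 7 + 7 + 11 + 14 + 12 + 13 + 11 + 9) / 10 = 116 / 10 = 11.6000
LCL = c̄ − 3√c̄ = 11.6000 − 3 × 3.4059 = 1.3824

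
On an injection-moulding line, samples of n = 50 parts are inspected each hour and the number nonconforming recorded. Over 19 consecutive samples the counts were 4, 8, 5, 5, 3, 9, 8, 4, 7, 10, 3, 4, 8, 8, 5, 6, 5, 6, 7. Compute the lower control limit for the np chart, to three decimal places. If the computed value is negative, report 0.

p̄ = Σdᵢ / (k·n) = 115 / (19 × 50) = 0.12105
LCL = np̄ − 3·√(np̄(1−p̄)) = 6.0526 − 3 × 2.3065 = -0.8669 → 0 (negative, so LCL = 0)

0.000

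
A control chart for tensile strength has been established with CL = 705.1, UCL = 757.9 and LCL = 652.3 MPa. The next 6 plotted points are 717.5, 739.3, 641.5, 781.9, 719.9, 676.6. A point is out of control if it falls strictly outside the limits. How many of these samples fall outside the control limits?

2

Compare each point to [652.3, 757.9]: sample 3 = 641.5 < LCL; sample 4 = 781.9 > UCL.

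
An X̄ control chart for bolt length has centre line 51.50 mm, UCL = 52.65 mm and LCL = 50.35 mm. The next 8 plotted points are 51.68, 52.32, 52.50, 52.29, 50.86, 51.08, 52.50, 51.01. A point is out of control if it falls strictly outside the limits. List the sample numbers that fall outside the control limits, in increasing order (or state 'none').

none

All 8 points lie within [50.35, 52.65].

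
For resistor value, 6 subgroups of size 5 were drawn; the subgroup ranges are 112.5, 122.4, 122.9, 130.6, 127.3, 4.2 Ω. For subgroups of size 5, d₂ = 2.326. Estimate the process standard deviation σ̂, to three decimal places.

44.418

R̄ = (112.5 + 122.4 + 122.9 + 130.6 + 127.3 + 4.2) / 6 = 103.3167
σ̂ = R̄ / d₂ = 103.3167 / 2.326 = 44.4182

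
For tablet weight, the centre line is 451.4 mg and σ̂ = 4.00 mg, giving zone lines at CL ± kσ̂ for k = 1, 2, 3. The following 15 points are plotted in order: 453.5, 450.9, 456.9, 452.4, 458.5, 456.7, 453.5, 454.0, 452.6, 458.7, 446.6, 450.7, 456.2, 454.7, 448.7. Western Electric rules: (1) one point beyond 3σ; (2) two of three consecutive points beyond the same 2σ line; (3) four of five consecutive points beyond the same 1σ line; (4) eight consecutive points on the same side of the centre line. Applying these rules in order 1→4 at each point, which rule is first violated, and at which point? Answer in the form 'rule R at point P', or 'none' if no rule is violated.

Zone of each point (C = within 1σ̂, B = 1σ̂–2σ̂, A = 2σ̂–3σ̂, * = beyond 3σ̂; sign = side of CL): 1:+C, 2:-C, 3:+B, 4:+C, 5:+B, 6:+B, 7:+C, 8:+C, 9:+C, 10:+B, 11:-B, 12:-C, 13:+B, 14:+C, 15:-C
Rule 4 (eight consecutive points on the same side of the centre line) is satisfied at point 10.

rule 4 at point 10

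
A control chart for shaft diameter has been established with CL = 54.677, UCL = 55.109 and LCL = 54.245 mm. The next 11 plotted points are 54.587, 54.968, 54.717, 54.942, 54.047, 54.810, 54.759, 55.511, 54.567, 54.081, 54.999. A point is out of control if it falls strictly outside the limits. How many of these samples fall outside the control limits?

3

Compare each point to [54.245, 55.109]: sample 5 = 54.047 < LCL; sample 8 = 55.511 > UCL; sample 10 = 54.081 < LCL.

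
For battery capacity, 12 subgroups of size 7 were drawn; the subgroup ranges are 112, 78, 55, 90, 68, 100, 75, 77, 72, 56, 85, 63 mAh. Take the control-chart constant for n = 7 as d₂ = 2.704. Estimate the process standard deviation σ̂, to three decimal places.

28.692

R̄ = (112 + 78 + 55 + 90 + 68 + 100 + 75 + 77 + 72 + 56 + 85 + 63) / 12 = 77.5833
σ̂ = R̄ / d₂ = 77.5833 / 2.704 = 28.6921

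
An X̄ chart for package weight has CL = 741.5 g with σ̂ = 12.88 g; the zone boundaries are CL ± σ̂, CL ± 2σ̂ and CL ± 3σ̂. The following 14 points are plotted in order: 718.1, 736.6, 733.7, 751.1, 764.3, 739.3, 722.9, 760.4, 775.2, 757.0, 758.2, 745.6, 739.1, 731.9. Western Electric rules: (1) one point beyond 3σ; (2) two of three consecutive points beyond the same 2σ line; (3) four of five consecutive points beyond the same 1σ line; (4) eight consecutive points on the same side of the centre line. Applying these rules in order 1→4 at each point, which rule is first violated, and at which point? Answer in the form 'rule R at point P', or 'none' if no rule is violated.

rule 3 at point 11

Zone of each point (C = within 1σ̂, B = 1σ̂–2σ̂, A = 2σ̂–3σ̂, * = beyond 3σ̂; sign = side of CL): 1:-B, 2:-C, 3:-C, 4:+C, 5:+B, 6:-C, 7:-B, 8:+B, 9:+A, 10:+B, 11:+B, 12:+C, 13:-C, 14:-C
Rule 3 (four of five consecutive points beyond the same 1σ limit) is satisfied at point 11.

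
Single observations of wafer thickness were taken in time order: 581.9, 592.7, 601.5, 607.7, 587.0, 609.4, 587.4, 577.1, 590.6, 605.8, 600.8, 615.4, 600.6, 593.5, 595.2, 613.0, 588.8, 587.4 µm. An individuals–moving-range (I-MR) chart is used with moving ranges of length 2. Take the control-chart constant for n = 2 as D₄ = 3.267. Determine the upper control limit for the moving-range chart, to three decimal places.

41.606

Moving ranges: 10.8, 8.8, 6.2, 20.7, 22.4, 22.0, 10.3, 13.5, 15.2, 5.0, 14.6, 14.8, 7.1, 1.7, 17.8, 24.2, 1.4; M̄R̄ = 216.5000 / 17 = 12.7353
UCL_MR = D₄·M̄R̄ = 3.267 × 12.7353 = 41.6062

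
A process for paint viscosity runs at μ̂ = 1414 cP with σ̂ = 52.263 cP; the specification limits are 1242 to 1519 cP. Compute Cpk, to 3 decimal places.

0.670

Cpu = (USL − μ̂) / (3σ̂) = (1519 − 1414) / (3 × 52.263) = 0.6697; Cpl = (μ̂ − LSL) / (3σ̂) = (1414 − 1242) / (3 × 52.263) = 1.0970; Cpk = min(Cpu, Cpl) = 0.6697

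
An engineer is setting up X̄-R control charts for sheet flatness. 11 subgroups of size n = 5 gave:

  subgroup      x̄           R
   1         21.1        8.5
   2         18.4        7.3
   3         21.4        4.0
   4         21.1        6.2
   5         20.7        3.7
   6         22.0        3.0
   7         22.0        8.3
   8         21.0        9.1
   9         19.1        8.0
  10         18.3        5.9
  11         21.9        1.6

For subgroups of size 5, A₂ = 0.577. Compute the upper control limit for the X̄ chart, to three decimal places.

24.077

X̄̄ = (21.1 + 18.4 + 21.4 + 21.1 + 20.7 + 22.0 + 22.0 + 21.0 + 19.1 + 18.3 + 21.9) / 11 = 227.0000 / 11 = 20.6364
R̄ = (8.5 + 7.3 + 4.0 + 6.2 + 3.7 + 3.0 + 8.3 + 9.1 + 8.0 + 5.9 + 1.6) / 11 = 65.6000 / 11 = 5.9636
UCL = X̄̄ + A₂·R̄ = 20.6364 + 0.577 × 5.9636 = 24.0774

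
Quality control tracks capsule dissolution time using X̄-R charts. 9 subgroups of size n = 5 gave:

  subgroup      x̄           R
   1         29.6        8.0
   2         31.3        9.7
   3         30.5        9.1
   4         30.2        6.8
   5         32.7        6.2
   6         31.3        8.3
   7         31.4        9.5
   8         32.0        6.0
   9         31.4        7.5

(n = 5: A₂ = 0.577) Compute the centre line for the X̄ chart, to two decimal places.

X̄̄ = (29.6 + 31.3 + 30.5 + 30.2 + 32.7 + 31.3 + 31.4 + 32.0 + 31.4) / 9 = 280.4000 / 9 = 31.1556
CL = X̄̄ = 31.1556

31.16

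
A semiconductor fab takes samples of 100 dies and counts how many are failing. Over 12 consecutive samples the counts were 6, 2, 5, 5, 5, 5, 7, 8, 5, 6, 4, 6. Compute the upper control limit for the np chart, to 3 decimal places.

p̄ = Σdᵢ / (k·n) = 64 / (12 × 100) = 0.05333
UCL = np̄ + 3·√(np̄(1−p̄)) = 5.3333 + 3 × √(5.3333×0.94667) = 5.3333 + 3 × 2.2470 = 12.0743

12.074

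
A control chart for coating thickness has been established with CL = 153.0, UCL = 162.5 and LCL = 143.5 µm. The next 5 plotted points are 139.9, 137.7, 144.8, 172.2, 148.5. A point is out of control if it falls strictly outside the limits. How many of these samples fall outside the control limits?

3

Compare each point to [143.5, 162.5]: sample 1 = 139.9 < LCL; sample 2 = 137.7 < LCL; sample 4 = 172.2 > UCL.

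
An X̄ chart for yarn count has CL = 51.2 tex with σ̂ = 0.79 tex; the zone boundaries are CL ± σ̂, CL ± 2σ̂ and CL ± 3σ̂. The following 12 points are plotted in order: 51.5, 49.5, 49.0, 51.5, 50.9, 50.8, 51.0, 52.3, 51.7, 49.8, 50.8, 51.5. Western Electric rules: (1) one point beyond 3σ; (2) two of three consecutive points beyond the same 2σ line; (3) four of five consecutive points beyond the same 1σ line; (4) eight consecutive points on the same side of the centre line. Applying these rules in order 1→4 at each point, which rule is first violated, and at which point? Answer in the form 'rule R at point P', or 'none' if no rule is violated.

rule 2 at point 3

Zone of each point (C = within 1σ̂, B = 1σ̂–2σ̂, A = 2σ̂–3σ̂, * = beyond 3σ̂; sign = side of CL): 1:+C, 2:-A, 3:-A, 4:+C, 5:-C, 6:-C, 7:-C, 8:+B, 9:+C, 10:-B, 11:-C, 12:+C
Rule 2 (two of three consecutive points beyond the same 2σ limit) is satisfied at point 3.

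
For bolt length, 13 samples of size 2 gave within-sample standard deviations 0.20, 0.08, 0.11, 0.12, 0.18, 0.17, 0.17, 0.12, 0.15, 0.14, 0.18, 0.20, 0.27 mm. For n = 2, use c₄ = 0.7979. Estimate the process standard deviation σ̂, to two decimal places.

s̄ = (0.20 + 0.08 + 0.11 + 0.12 + 0.18 + 0.17 + 0.17 + 0.12 + 0.15 + 0.14 + 0.18 + 0.20 + 0.27) / 13 = 0.1608
σ̂ = s̄ / c₄ = 0.1608 / 0.7979 = 0.2015

0.20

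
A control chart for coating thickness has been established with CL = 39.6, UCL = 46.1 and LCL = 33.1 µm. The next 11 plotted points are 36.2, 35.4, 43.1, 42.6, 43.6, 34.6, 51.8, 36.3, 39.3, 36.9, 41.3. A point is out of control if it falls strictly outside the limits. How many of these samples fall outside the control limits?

1

Compare each point to [33.1, 46.1]: sample 7 = 51.8 > UCL.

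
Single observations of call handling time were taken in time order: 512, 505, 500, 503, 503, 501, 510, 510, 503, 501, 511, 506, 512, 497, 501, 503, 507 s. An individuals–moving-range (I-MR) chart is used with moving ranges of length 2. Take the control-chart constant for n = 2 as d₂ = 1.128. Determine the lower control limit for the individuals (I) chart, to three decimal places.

491.536

X̄ = (512 + 505 + 500 + 503 + 503 + 501 + 510 + 510 + 503 + 501 + 511 + 506 + 512 + 497 + 501 + 503 + 507) / 17 = 505.0000
Moving ranges: 7, 5, 3, 0, 2, 9, 0, 7, 2, 10, 5, 6, 15, 4, 2, 4; M̄R̄ = 81.0000 / 16 = 5.0625
LCL = X̄ − 3·M̄R̄/d₂ = 505.0000 − 3 × 5.0625 / 1.128 = 491.5359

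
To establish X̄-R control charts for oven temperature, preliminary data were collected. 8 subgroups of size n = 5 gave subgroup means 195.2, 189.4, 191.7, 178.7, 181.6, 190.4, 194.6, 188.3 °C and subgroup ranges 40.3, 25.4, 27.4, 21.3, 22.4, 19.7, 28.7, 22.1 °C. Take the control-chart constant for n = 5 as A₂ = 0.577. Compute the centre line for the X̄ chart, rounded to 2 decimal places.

188.74

X̄̄ = (195.2 + 189.4 + 191.7 + 178.7 + 181.6 + 190.4 + 194.6 + 188.3) / 8 = 1509.9000 / 8 = 188.7375
CL = X̄̄ = 188.7375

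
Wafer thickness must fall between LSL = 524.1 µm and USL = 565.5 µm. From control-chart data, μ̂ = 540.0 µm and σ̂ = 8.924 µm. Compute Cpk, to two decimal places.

0.59

Cpu = (USL − μ̂) / (3σ̂) = (565.5 − 540.0) / (3 × 8.924) = 0.9525; Cpl = (μ̂ − LSL) / (3σ̂) = (540.0 − 524.1) / (3 × 8.924) = 0.5939; Cpk = min(Cpu, Cpl) = 0.5939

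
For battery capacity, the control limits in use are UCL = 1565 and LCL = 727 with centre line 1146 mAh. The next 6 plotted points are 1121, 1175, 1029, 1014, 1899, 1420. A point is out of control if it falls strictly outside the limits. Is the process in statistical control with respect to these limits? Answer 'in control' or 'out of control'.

out of control

Compare each point to [727, 1565]: sample 5 = 1899 > UCL.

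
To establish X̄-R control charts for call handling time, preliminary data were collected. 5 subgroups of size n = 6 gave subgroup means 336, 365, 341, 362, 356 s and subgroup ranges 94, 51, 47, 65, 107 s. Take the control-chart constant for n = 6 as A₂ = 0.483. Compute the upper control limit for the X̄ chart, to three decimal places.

X̄̄ = (336 + 365 + 341 + 362 + 356) / 5 = 1760.0000 / 5 = 352.0000
R̄ = (94 + 51 + 47 + 65 + 107) / 5 = 364.0000 / 5 = 72.8000
UCL = X̄̄ + A₂·R̄ = 352.0000 + 0.483 × 72.8000 = 387.1624

387.162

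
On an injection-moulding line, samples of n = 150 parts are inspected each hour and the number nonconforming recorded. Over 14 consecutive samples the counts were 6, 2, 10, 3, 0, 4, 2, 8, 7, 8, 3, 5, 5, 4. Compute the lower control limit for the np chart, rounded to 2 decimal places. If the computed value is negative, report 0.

p̄ = Σdᵢ / (k·n) = 67 / (14 × 150) = 0.03190
LCL = np̄ − 3·√(np̄(1−p̄)) = 4.7857 − 3 × 2.1524 = -1.6716 → 0 (negative, so LCL = 0)

0.00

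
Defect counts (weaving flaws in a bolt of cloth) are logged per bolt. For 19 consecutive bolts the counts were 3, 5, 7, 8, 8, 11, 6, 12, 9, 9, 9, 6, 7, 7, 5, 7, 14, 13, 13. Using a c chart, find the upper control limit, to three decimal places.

c̄ = (3 + 5 + 7 + 8 + 8 + 11 + 6 + 12 + 9 + 9 + 9 + 6 + 7 + 7 + 5 + 7 + 14 + 13 + 13) / 19 = 159 / 19 = 8.3684
UCL = c̄ + 3√c̄ = 8.3684 + 3 × √8.3684 = 8.3684 + 3 × 2.8928 = 17.0469

17.047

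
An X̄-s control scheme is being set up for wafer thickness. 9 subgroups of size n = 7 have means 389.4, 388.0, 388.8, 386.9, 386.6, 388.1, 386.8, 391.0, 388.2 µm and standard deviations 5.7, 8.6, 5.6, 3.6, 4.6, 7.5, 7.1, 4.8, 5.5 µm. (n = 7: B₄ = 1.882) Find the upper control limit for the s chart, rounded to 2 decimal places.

s̄ = (5.7 + 8.6 + 5.6 + 3.6 + 4.6 + 7.5 + 7.1 + 4.8 + 5.5) / 9 = 5.8889
UCL_s = B₄·s̄ = 1.882 × 5.8889 = 11.0829

11.08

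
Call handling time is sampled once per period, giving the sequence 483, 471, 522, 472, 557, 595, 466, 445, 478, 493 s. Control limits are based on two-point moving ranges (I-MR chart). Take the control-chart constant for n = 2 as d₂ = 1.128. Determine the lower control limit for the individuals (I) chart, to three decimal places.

X̄ = (483 + 471 + 522 + 472 + 557 + 595 + 466 + 445 + 478 + 493) / 10 = 498.2000
Moving ranges: 12, 51, 50, 85, 38, 129, 21, 33, 15; M̄R̄ = 434.0000 / 9 = 48.2222
LCL = X̄ − 3·M̄R̄/d₂ = 498.2000 − 3 × 48.2222 / 1.128 = 369.9494

369.949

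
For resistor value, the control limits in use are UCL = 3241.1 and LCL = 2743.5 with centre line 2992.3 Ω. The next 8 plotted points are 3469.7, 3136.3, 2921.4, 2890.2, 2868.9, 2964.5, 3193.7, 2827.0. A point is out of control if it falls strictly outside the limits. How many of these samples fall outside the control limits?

Compare each point to [2743.5, 3241.1]: sample 1 = 3469.7 > UCL.

1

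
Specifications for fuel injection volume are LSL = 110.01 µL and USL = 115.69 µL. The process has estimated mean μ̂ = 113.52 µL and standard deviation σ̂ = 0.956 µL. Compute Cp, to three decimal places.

0.990

Cp = (USL − LSL) / (6σ̂) = (115.69 − 110.01) / (6 × 0.956) = 5.6800 / 5.7360 = 0.9902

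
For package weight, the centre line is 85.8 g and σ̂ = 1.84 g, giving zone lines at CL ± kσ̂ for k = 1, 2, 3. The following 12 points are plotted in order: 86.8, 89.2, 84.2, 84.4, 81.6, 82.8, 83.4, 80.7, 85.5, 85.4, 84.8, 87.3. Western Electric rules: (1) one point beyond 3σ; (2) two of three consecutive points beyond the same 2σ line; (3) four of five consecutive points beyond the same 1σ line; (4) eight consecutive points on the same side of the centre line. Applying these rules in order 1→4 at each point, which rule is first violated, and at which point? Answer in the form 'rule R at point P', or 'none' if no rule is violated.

rule 3 at point 8

Zone of each point (C = within 1σ̂, B = 1σ̂–2σ̂, A = 2σ̂–3σ̂, * = beyond 3σ̂; sign = side of CL): 1:+C, 2:+B, 3:-C, 4:-C, 5:-A, 6:-B, 7:-B, 8:-A, 9:-C, 10:-C, 11:-C, 12:+C
Rule 3 (four of five consecutive points beyond the same 1σ limit) is satisfied at point 8.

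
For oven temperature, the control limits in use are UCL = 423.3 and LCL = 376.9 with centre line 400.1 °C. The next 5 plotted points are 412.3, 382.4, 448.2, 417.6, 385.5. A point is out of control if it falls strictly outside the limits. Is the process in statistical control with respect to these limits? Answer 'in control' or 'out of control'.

Compare each point to [376.9, 423.3]: sample 3 = 448.2 > UCL.

out of control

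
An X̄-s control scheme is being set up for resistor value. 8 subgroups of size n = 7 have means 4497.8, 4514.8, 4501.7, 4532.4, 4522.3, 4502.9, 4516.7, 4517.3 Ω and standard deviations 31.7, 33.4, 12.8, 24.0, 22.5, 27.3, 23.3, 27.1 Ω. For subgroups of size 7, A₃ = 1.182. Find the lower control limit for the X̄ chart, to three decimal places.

X̄̄ = (4497.8 + 4514.8 + 4501.7 + 4532.4 + 4522.3 + 4502.9 + 4516.7 + 4517.3) / 8 = 4513.2375
s̄ = (31.7 + 33.4 + 12.8 + 24.0 + 22.5 + 27.3 + 23.3 + 27.1) / 8 = 25.2625
LCL = X̄̄ − A₃·s̄ = 4513.2375 − 1.182 × 25.2625 = 4483.3772

4483.377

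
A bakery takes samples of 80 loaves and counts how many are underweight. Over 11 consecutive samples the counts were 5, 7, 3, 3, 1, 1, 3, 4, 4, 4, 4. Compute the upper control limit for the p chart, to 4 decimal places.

0.1133

p̄ = Σdᵢ / (k·n) = 39 / (11 × 80) = 0.04432
UCL = p̄ + 3·√(p̄(1−p̄)/n) = 0.04432 + 3 × √(0.04432×0.95568/80) = 0.04432 + 3 × 0.02301 = 0.11335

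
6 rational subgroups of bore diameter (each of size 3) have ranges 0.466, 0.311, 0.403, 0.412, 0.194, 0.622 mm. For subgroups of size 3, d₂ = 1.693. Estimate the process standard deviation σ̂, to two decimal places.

R̄ = (0.466 + 0.311 + 0.403 + 0.412 + 0.194 + 0.622) / 6 = 0.4013
σ̂ = R̄ / d₂ = 0.4013 / 1.693 = 0.2371

0.24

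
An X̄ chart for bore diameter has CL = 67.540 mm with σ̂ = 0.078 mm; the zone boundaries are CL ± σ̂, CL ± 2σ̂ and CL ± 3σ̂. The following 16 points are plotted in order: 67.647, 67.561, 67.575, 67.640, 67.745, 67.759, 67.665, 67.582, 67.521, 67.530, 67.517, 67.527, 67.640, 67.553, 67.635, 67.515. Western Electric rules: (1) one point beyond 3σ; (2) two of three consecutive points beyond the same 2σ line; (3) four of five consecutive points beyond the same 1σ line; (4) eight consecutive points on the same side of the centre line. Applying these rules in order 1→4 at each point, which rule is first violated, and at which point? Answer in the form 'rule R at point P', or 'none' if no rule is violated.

rule 2 at point 6

Zone of each point (C = within 1σ̂, B = 1σ̂–2σ̂, A = 2σ̂–3σ̂, * = beyond 3σ̂; sign = side of CL): 1:+B, 2:+C, 3:+C, 4:+B, 5:+A, 6:+A, 7:+B, 8:+C, 9:-C, 10:-C, 11:-C, 12:-C, 13:+B, 14:+C, 15:+B, 16:-C
Rule 2 (two of three consecutive points beyond the same 2σ limit) is satisfied at point 6.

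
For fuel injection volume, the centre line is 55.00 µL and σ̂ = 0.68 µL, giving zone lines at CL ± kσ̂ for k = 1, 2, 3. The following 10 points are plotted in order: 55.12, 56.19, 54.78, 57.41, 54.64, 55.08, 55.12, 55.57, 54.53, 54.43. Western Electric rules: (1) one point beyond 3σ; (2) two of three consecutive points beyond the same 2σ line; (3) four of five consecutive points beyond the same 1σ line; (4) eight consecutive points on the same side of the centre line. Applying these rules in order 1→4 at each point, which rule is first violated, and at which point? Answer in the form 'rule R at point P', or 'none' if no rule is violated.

Zone of each point (C = within 1σ̂, B = 1σ̂–2σ̂, A = 2σ̂–3σ̂, * = beyond 3σ̂; sign = side of CL): 1:+C, 2:+B, 3:-C, 4:+*, 5:-C, 6:+C, 7:+C, 8:+C, 9:-C, 10:-C
Rule 1 (one point beyond the 3σ limits) is satisfied at point 4.

rule 1 at point 4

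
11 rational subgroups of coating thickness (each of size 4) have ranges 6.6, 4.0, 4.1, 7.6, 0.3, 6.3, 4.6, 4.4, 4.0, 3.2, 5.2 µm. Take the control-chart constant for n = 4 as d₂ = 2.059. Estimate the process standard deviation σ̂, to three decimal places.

R̄ = (6.6 + 4.0 + 4.1 + 7.6 + 0.3 + 6.3 + 4.6 + 4.4 + 4.0 + 3.2 + 5.2) / 11 = 4.5727
σ̂ = R̄ / d₂ = 4.5727 / 2.059 = 2.2208

2.221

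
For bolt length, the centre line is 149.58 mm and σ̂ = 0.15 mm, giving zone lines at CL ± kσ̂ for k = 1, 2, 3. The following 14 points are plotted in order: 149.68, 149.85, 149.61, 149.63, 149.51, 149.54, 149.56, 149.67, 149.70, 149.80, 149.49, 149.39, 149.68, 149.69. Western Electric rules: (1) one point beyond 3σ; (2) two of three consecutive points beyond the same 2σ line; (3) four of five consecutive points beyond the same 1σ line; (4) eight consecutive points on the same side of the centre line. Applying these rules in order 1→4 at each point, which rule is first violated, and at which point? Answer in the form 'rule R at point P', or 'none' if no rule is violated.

none

Zone of each point (C = within 1σ̂, B = 1σ̂–2σ̂, A = 2σ̂–3σ̂, * = beyond 3σ̂; sign = side of CL): 1:+C, 2:+B, 3:+C, 4:+C, 5:-C, 6:-C, 7:-C, 8:+C, 9:+C, 10:+B, 11:-C, 12:-B, 13:+C, 14:+C
No rule fires across all 14 points.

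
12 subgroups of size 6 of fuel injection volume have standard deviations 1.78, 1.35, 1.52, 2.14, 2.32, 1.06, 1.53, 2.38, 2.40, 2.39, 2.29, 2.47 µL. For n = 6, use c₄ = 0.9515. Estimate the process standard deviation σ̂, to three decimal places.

s̄ = (1.78 + 1.35 + 1.52 + 2.14 + 2.32 + 1.06 + 1.53 + 2.38 + 2.40 + 2.39 + 2.29 + 2.47) / 12 = 1.9692
σ̂ = s̄ / c₄ = 1.9692 / 0.9515 = 2.0695

2.070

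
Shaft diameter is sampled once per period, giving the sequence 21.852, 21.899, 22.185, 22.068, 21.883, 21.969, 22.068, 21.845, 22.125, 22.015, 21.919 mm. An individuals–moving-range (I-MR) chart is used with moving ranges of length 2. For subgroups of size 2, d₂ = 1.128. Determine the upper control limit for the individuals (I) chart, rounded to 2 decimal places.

22.39

X̄ = (21.852 + 21.899 + 22.185 + 22.068 + 21.883 + 21.969 + 22.068 + 21.845 + 22.125 + 22.015 + 21.919) / 11 = 21.9844
Moving ranges: 0.047, 0.286, 0.117, 0.185, 0.086, 0.099, 0.223, 0.280, 0.110, 0.096; M̄R̄ = 1.5290 / 10 = 0.1529
UCL = X̄ + 3·M̄R̄/d₂ = 21.9844 + 3 × 0.1529 / 1.128 = 22.3910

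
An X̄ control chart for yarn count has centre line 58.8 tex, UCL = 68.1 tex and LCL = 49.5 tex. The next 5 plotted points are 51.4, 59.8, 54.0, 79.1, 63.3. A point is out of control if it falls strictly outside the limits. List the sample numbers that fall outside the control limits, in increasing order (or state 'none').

Compare each point to [49.5, 68.1]: sample 4 = 79.1 > UCL.

4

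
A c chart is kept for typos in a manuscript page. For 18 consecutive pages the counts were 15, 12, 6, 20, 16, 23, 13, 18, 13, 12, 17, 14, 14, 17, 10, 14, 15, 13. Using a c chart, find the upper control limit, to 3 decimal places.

26.001

c̄ = (15 + 12 + 6 + 20 + 16 + 23 + 13 + 18 + 13 + 12 + 17 + 14 + 14 + 17 + 10 + 14 + 15 + 13) / 18 = 262 / 18 = 14.5556
UCL = c̄ + 3√c̄ = 14.5556 + 3 × √14.5556 = 14.5556 + 3 × 3.8152 = 26.0011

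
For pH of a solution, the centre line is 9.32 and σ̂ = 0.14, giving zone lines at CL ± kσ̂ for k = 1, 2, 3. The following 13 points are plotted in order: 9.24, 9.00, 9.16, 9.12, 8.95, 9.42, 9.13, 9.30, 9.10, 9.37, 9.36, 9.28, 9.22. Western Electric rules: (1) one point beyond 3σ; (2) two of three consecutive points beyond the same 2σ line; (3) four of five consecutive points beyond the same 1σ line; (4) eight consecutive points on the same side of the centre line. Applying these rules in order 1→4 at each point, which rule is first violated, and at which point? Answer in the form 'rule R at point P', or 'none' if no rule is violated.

rule 3 at point 5

Zone of each point (C = within 1σ̂, B = 1σ̂–2σ̂, A = 2σ̂–3σ̂, * = beyond 3σ̂; sign = side of CL): 1:-C, 2:-A, 3:-B, 4:-B, 5:-A, 6:+C, 7:-B, 8:-C, 9:-B, 10:+C, 11:+C, 12:-C, 13:-C
Rule 3 (four of five consecutive points beyond the same 1σ limit) is satisfied at point 5.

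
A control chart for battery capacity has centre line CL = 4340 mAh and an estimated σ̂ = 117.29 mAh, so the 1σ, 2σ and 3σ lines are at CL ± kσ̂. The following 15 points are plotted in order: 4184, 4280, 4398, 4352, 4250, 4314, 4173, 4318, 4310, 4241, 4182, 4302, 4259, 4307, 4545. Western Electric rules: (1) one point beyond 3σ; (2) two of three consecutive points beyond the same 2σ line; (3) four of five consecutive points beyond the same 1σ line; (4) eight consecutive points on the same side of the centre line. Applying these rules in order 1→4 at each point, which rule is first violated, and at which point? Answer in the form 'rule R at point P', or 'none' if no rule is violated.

Zone of each point (C = within 1σ̂, B = 1σ̂–2σ̂, A = 2σ̂–3σ̂, * = beyond 3σ̂; sign = side of CL): 1:-B, 2:-C, 3:+C, 4:+C, 5:-C, 6:-C, 7:-B, 8:-C, 9:-C, 10:-C, 11:-B, 12:-C, 13:-C, 14:-C, 15:+B
Rule 4 (eight consecutive points on the same side of the centre line) is satisfied at point 12.

rule 4 at point 12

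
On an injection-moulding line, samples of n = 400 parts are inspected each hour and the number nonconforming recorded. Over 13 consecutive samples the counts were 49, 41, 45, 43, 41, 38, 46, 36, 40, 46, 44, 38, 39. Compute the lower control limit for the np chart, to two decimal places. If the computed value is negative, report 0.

23.61

p̄ = Σdᵢ / (k·n) = 546 / (13 × 400) = 0.10500
LCL = np̄ − 3·√(np̄(1−p̄)) = 42.0000 − 3 × 6.1311 = 23.6068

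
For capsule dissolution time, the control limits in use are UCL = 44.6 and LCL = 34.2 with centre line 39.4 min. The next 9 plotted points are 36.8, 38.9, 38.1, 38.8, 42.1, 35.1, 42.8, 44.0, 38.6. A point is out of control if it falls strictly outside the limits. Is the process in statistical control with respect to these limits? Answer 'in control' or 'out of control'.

All 9 points lie within [34.2, 44.6].

in control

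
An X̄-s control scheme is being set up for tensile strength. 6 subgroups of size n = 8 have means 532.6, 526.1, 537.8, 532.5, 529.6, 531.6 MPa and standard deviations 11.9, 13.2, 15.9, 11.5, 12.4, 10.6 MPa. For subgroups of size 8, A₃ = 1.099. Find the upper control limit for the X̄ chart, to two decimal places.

545.53

X̄̄ = (532.6 + 526.1 + 537.8 + 532.5 + 529.6 + 531.6) / 6 = 531.7000
s̄ = (11.9 + 13.2 + 15.9 + 11.5 + 12.4 + 10.6) / 6 = 12.5833
UCL = X̄̄ + A₃·s̄ = 531.7000 + 1.099 × 12.5833 = 545.5291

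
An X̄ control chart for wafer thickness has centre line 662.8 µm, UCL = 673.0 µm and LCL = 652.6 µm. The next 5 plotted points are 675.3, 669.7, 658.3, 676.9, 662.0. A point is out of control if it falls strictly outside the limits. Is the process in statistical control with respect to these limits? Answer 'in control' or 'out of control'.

Compare each point to [652.6, 673.0]: sample 1 = 675.3 > UCL; sample 4 = 676.9 > UCL.

out of control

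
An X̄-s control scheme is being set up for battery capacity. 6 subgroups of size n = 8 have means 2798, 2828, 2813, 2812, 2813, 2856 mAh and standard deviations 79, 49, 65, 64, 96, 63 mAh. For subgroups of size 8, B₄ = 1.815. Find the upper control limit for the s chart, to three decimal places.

s̄ = (79 + 49 + 65 + 64 + 96 + 63) / 6 = 69.3333
UCL_s = B₄·s̄ = 1.815 × 69.3333 = 125.8400

125.840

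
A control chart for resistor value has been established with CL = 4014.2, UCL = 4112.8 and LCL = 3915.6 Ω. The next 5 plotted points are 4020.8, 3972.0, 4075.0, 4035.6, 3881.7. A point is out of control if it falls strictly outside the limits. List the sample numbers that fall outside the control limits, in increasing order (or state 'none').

5

Compare each point to [3915.6, 4112.8]: sample 5 = 3881.7 < LCL.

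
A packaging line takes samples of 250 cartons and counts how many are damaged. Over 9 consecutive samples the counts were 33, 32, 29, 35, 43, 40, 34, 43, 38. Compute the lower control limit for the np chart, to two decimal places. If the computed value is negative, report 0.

p̄ = Σdᵢ / (k·n) = 327 / (9 × 250) = 0.14533
LCL = np̄ − 3·√(np̄(1−p̄)) = 36.3333 − 3 × 5.5725 = 19.6158

19.62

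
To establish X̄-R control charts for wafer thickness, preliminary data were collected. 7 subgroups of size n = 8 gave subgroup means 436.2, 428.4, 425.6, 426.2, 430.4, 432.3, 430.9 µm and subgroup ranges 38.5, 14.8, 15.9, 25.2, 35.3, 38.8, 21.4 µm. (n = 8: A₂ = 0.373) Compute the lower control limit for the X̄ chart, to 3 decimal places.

X̄̄ = (436.2 + 428.4 + 425.6 + 426.2 + 430.4 + 432.3 + 430.9) / 7 = 3010.0000 / 7 = 430.0000
R̄ = (38.5 + 14.8 + 15.9 + 25.2 + 35.3 + 38.8 + 21.4) / 7 = 189.9000 / 7 = 27.1286
LCL = X̄̄ − A₂·R̄ = 430.0000 − 0.373 × 27.1286 = 419.8810

419.881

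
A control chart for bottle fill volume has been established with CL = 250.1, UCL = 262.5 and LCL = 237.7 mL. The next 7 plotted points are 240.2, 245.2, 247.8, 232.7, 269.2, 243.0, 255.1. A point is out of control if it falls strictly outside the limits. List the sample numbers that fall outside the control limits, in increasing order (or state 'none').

Compare each point to [237.7, 262.5]: sample 4 = 232.7 < LCL; sample 5 = 269.2 > UCL.

4, 5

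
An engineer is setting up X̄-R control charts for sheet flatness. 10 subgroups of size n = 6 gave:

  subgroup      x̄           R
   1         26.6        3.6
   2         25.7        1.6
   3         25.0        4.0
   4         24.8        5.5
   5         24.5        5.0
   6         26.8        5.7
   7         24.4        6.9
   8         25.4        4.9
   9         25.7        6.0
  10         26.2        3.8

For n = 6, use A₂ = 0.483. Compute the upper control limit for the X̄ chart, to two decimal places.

27.78

X̄̄ = (26.6 + 25.7 + 25.0 + 24.8 + 24.5 + 26.8 + 24.4 + 25.4 + 25.7 + 26.2) / 10 = 255.1000 / 10 = 25.5100
R̄ = (3.6 + 1.6 + 4.0 + 5.5 + 5.0 + 5.7 + 6.9 + 4.9 + 6.0 + 3.8) / 10 = 47.0000 / 10 = 4.7000
UCL = X̄̄ + A₂·R̄ = 25.5100 + 0.483 × 4.7000 = 27.7801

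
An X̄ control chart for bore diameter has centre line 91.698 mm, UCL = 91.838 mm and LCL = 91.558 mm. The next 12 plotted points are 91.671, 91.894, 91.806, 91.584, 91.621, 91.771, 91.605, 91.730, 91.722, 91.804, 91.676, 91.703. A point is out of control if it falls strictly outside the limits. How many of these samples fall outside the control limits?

1

Compare each point to [91.558, 91.838]: sample 2 = 91.894 > UCL.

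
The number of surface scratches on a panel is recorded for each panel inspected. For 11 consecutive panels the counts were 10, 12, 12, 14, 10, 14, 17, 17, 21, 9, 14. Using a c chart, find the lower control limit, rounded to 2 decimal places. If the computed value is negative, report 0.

c̄ = (10 + 12 + 12 + 14 + 10 + 14 + 17 + 17 + 21 + 9 + 14) / 11 = 150 / 11 = 13.6364
LCL = c̄ − 3√c̄ = 13.6364 − 3 × 3.6927 = 2.5581

2.56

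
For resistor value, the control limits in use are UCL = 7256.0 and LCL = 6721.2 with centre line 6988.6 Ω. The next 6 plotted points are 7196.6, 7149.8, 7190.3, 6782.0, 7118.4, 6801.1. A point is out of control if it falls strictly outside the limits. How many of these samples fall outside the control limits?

All 6 points lie within [6721.2, 7256.0].

0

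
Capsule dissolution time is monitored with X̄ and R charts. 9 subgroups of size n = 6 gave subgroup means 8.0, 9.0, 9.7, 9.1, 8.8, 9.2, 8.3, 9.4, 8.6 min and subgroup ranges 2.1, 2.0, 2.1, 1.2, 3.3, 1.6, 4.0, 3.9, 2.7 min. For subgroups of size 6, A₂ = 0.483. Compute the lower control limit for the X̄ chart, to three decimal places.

X̄̄ = (8.0 + 9.0 + 9.7 + 9.1 + 8.8 + 9.2 + 8.3 + 9.4 + 8.6) / 9 = 80.1000 / 9 = 8.9000
R̄ = (2.1 + 2.0 + 2.1 + 1.2 + 3.3 + 1.6 + 4.0 + 3.9 + 2.7) / 9 = 22.9000 / 9 = 2.5444
LCL = X̄̄ − A₂·R̄ = 8.9000 − 0.483 × 2.5444 = 7.6710

7.671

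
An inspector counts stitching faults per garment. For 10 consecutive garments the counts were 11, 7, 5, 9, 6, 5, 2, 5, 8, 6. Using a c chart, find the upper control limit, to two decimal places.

c̄ = (11 + 7 + 5 + 9 + 6 + 5 + 2 + 5 + 8 + 6) / 10 = 64 / 10 = 6.4000
UCL = c̄ + 3√c̄ = 6.4000 + 3 × √6.4000 = 6.4000 + 3 × 2.5298 = 13.9895

13.99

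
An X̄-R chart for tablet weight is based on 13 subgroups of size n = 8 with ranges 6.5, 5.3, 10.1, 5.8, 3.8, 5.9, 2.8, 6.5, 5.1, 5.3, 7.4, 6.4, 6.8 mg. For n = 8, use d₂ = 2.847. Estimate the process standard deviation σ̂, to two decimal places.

R̄ = (6.5 + 5.3 + 10.1 + 5.8 + 3.8 + 5.9 + 2.8 + 6.5 + 5.1 + 5.3 + 7.4 + 6.4 + 6.8) / 13 = 5.9769
σ̂ = R̄ / d₂ = 5.9769 / 2.847 = 2.0994

2.10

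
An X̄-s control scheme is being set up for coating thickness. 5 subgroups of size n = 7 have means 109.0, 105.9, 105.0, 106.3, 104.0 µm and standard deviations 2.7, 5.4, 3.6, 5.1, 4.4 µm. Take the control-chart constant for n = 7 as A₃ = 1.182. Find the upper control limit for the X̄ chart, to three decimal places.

X̄̄ = (109.0 + 105.9 + 105.0 + 106.3 + 104.0) / 5 = 106.0400
s̄ = (2.7 + 5.4 + 3.6 + 5.1 + 4.4) / 5 = 4.2400
UCL = X̄̄ + A₃·s̄ = 106.0400 + 1.182 × 4.2400 = 111.0517

111.052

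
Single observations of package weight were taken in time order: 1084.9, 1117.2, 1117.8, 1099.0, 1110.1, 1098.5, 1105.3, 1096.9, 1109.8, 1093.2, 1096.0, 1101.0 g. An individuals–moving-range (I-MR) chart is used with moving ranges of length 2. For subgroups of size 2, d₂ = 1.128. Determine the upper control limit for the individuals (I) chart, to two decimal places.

X̄ = (1084.9 + 1117.2 + 1117.8 + 1099.0 + 1110.1 + 1098.5 + 1105.3 + 1096.9 + 1109.8 + 1093.2 + 1096.0 + 1101.0) / 12 = 1102.4750
Moving ranges: 32.3, 0.6, 18.8, 11.1, 11.6, 6.8, 8.4, 12.9, 16.6, 2.8, 5.0; M̄R̄ = 126.9000 / 11 = 11.5364
UCL = X̄ + 3·M̄R̄/d₂ = 1102.4750 + 3 × 11.5364 / 1.128 = 1133.1568

1133.16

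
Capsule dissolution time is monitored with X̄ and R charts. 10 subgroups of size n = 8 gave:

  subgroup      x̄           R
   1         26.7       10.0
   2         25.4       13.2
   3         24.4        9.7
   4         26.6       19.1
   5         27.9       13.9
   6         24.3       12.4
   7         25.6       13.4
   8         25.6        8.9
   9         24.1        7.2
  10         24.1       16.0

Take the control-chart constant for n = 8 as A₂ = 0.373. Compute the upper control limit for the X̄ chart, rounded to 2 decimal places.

X̄̄ = (26.7 + 25.4 + 24.4 + 26.6 + 27.9 + 24.3 + 25.6 + 25.6 + 24.1 + 24.1) / 10 = 254.7000 / 10 = 25.4700
R̄ = (10.0 + 13.2 + 9.7 + 19.1 + 13.9 + 12.4 + 13.4 + 8.9 + 7.2 + 16.0) / 10 = 123.8000 / 10 = 12.3800
UCL = X̄̄ + A₂·R̄ = 25.4700 + 0.373 × 12.3800 = 30.0877

30.09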